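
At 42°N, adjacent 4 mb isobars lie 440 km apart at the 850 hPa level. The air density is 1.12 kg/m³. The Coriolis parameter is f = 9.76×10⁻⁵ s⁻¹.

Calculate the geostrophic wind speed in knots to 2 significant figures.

Pressure gradient: |∂P/∂n| = 400 Pa / 440000 m = 9.09×10⁻⁴ Pa/m
Geostrophic balance (pressure-gradient force = Coriolis force):
V_g = (1/(fρ)) |∂P/∂n| = 9.09×10⁻⁴ / (9.76×10⁻⁵ × 1.12) = 8.32 m/s
Converting: 8.32 m/s × 1.944 = 16 knots

16 knots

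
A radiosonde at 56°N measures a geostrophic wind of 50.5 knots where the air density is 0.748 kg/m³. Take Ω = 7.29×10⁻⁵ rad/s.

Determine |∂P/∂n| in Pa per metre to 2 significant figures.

Coriolis parameter at 56°N:
f = 2Ω sin φ = 2 × 7.29×10⁻⁵ × sin 56° = 1.21×10⁻⁴ s⁻¹
Wind speed in SI: 50.5 knots = 26.0 m/s
Geostrophic balance rearranged: |∂P/∂n| = f ρ V_g
|∂P/∂n| = 1.21×10⁻⁴ × 0.748 × 26.0 = 2.35×10⁻³ Pa/m

2.3×10⁻³ Pa/m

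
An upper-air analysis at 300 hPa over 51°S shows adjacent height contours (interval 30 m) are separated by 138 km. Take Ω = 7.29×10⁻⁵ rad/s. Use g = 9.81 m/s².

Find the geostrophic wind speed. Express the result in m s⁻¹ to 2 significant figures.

Coriolis parameter at 51°S:
f = 2Ω sin φ = 2 × 7.29×10⁻⁵ × sin 51° = 1.13×10⁻⁴ s⁻¹
Height gradient: |∂Z/∂n| = 30 m / 138000 m = 2.17×10⁻⁴
On a pressure surface, geostrophic balance gives V_g = (g/f)|∂Z/∂n|:
V_g = 9.81 × 2.17×10⁻⁴ / 1.13×10⁻⁴ = 18.8 m/s

19 m s⁻¹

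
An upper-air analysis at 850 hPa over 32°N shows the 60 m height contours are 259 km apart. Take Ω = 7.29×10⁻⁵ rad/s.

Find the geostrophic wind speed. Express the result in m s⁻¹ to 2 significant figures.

29 m s⁻¹

Coriolis parameter at 32°N:
f = 2Ω sin φ = 2 × 7.29×10⁻⁵ × sin 32° = 7.73×10⁻⁵ s⁻¹
Height gradient: |∂Z/∂n| = 60 m / 259000 m = 2.32×10⁻⁴
On a pressure surface, geostrophic balance gives V_g = (g/f)|∂Z/∂n|:
V_g = 9.81 × 2.32×10⁻⁴ / 7.73×10⁻⁵ = 29.4 m/s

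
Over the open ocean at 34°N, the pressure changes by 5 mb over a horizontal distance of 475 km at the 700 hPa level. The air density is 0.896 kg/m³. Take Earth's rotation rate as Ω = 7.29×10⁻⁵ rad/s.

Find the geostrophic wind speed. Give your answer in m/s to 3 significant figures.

Coriolis parameter at 34°N:
f = 2Ω sin φ = 2 × 7.29×10⁻⁵ × sin 34° = 8.15×10⁻⁵ s⁻¹
Pressure gradient: |∂P/∂n| = 500 Pa / 475000 m = 1.05×10⁻³ Pa/m
Geostrophic balance (pressure-gradient force = Coriolis force):
V_g = (1/(fρ)) |∂P/∂n| = 1.05×10⁻³ / (8.15×10⁻⁵ × 0.896) = 14.4 m/s

14.4 m/s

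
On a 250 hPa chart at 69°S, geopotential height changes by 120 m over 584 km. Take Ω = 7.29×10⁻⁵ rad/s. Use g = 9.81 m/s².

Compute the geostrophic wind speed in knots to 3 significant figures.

28.8 knots

Coriolis parameter at 69°S:
f = 2Ω sin φ = 2 × 7.29×10⁻⁵ × sin 69° = 1.36×10⁻⁴ s⁻¹
Height gradient: |∂Z/∂n| = 120 m / 584000 m = 2.05×10⁻⁴
On a pressure surface, geostrophic balance gives V_g = (g/f)|∂Z/∂n|:
V_g = 9.81 × 2.05×10⁻⁴ / 1.36×10⁻⁴ = 14.8 m/s
Converting: 14.8 m/s × 1.944 = 28.8 knots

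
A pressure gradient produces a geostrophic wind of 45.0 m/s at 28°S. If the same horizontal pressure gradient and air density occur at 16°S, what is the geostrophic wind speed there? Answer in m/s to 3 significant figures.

With the same pressure gradient and density, V_g ∝ 1/f ∝ 1/sin φ.
V₂ = V₁ · sin φ₁ / sin φ₂ = 45.0 × sin 28° / sin 16°
V₂ = 45.0 × 0.4695/0.2756 = 76.6 m/s

76.6 m/s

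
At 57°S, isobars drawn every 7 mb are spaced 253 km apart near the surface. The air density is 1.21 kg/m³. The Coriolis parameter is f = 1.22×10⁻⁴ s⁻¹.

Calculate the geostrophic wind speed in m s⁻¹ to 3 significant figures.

Pressure gradient: |∂P/∂n| = 700 Pa / 253000 m = 2.77×10⁻³ Pa/m
Geostrophic balance (pressure-gradient force = Coriolis force):
V_g = (1/(fρ)) |∂P/∂n| = 2.77×10⁻³ / (1.22×10⁻⁴ × 1.21) = 18.7 m/s

18.7 m s⁻¹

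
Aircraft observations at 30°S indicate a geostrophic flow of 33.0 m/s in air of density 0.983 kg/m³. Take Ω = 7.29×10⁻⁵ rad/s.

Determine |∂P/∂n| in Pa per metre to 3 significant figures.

Coriolis parameter at 30°S:
f = 2Ω sin φ = 2 × 7.29×10⁻⁵ × sin 30° = 7.29×10⁻⁵ s⁻¹
Geostrophic balance rearranged: |∂P/∂n| = f ρ V_g
|∂P/∂n| = 7.29×10⁻⁵ × 0.983 × 33.0 = 2.36×10⁻³ Pa/m

2.36×10⁻³ Pa/m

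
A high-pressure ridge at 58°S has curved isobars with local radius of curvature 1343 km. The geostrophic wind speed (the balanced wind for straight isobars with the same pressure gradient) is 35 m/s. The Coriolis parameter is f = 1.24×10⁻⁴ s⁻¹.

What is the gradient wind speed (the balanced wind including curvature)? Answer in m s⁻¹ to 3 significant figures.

Around a high, pressure-gradient force acts outward with centrifugal, so Coriolis balances both:
fV = (1/ρ)|∂P/∂n| + V²/R  →  V² − fR·V + fR·V_g = 0
With fR = 1.24×10⁻⁴ × 1343×10³ m = 167 m/s:
V = [fR − √((fR)² − 4 fR V_g)]/2 = [167 − √(167² − 4×167×35)]/2 = 50 m/s
Supergeostrophic (V > V_g = 35 m/s), as expected around a high.

50.0 m s⁻¹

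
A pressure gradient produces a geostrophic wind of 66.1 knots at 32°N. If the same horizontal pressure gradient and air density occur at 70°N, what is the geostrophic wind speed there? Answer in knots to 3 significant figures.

With the same pressure gradient and density, V_g ∝ 1/f ∝ 1/sin φ.
V₂ = V₁ · sin φ₁ / sin φ₂ = 66.1 × sin 32° / sin 70°
V₂ = 66.1 × 0.5299/0.9397 = 37.3 knots

37.3 knots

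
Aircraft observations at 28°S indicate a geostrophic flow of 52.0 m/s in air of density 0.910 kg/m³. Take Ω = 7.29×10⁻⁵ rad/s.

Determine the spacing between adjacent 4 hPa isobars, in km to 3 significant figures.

123 km

Coriolis parameter at 28°S:
f = 2Ω sin φ = 2 × 7.29×10⁻⁵ × sin 28° = 6.84×10⁻⁵ s⁻¹
Geostrophic balance rearranged: |∂P/∂n| = f ρ V_g
|∂P/∂n| = 6.84×10⁻⁵ × 0.910 × 52.0 = 3.24×10⁻³ Pa/m
Isobar spacing: Δn = ΔP/|∂P/∂n| = 400 Pa / 3.24×10⁻³ Pa/m = 123495 m ≈ 123 km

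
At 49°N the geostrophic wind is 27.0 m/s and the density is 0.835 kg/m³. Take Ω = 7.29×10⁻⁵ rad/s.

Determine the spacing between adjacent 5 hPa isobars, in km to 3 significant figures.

Coriolis parameter at 49°N:
f = 2Ω sin φ = 2 × 7.29×10⁻⁵ × sin 49° = 1.10×10⁻⁴ s⁻¹
Geostrophic balance rearranged: |∂P/∂n| = f ρ V_g
|∂P/∂n| = 1.10×10⁻⁴ × 0.835 × 27.0 = 2.48×10⁻³ Pa/m
Isobar spacing: Δn = ΔP/|∂P/∂n| = 500 Pa / 2.48×10⁻³ Pa/m = 201550 m ≈ 202 km

202 km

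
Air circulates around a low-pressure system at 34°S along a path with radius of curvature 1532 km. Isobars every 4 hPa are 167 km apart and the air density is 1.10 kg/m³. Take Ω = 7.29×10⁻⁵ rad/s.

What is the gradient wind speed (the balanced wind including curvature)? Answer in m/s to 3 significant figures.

Coriolis parameter at 34°S:
f = 2Ω sin φ = 2 × 7.29×10⁻⁵ × sin 34° = 8.15×10⁻⁵ s⁻¹
Pressure gradient: |∂P/∂n| = 400 Pa / 167000 m = 2.40×10⁻³ Pa/m
Geostrophic speed: V_g = |∂P/∂n|/(fρ) = 2.40×10⁻³/(8.15×10⁻⁵ × 1.10) = 26.7 m/s
Around a low, centrifugal force acts outward with Coriolis, so pressure-gradient force balances both:
(1/ρ)|∂P/∂n| = fV + V²/R  →  V² + fR·V − fR·V_g = 0
With fR = 8.15×10⁻⁵ × 1532×10³ m = 125 m/s:
V = [−fR + √((fR)² + 4 fR V_g)]/2 = [−125 + √(125² + 4×125×26.7)]/2 = 22.6 m/s
Subgeostrophic (V < V_g = 26.7 m/s), as expected around a low.

22.6 m/s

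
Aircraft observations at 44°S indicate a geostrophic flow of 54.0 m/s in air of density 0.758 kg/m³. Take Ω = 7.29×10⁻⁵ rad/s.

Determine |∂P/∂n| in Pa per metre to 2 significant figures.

Coriolis parameter at 44°S:
f = 2Ω sin φ = 2 × 7.29×10⁻⁵ × sin 44° = 1.01×10⁻⁴ s⁻¹
Geostrophic balance rearranged: |∂P/∂n| = f ρ V_g
|∂P/∂n| = 1.01×10⁻⁴ × 0.758 × 54.0 = 4.15×10⁻³ Pa/m

4.1×10⁻³ Pa/m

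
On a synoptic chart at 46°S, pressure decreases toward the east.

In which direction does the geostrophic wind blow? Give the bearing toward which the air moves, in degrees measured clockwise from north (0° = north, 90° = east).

The pressure-gradient force points toward the east (bearing 090°).
Geostrophic balance: in the Southern Hemisphere the Coriolis force deflects motion to the left, so the geostrophic wind blows 90° to the left of the pressure-gradient force (low pressure on the right).
Rotating 090° by 90° counterclockwise gives 000° — the wind blows toward the north.

000°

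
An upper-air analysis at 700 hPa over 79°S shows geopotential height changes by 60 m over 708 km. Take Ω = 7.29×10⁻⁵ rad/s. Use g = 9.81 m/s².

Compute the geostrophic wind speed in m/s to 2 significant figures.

Coriolis parameter at 79°S:
f = 2Ω sin φ = 2 × 7.29×10⁻⁵ × sin 79° = 1.43×10⁻⁴ s⁻¹
Height gradient: |∂Z/∂n| = 60 m / 708000 m = 8.47×10⁻⁵
On a pressure surface, geostrophic balance gives V_g = (g/f)|∂Z/∂n|:
V_g = 9.81 × 8.47×10⁻⁵ / 1.43×10⁻⁴ = 5.81 m/s

5.8 m/s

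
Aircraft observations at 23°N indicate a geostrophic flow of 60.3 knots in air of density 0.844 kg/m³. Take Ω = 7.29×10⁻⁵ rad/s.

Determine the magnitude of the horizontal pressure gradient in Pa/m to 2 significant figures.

Coriolis parameter at 23°N:
f = 2Ω sin φ = 2 × 7.29×10⁻⁵ × sin 23° = 5.70×10⁻⁵ s⁻¹
Wind speed in SI: 60.3 knots = 31.0 m/s
Geostrophic balance rearranged: |∂P/∂n| = f ρ V_g
|∂P/∂n| = 5.70×10⁻⁵ × 0.844 × 31.0 = 1.49×10⁻³ Pa/m

1.5×10⁻³ Pa/m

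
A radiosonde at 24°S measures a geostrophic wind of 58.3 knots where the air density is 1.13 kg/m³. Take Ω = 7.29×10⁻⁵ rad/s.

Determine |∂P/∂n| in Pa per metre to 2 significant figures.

Coriolis parameter at 24°S:
f = 2Ω sin φ = 2 × 7.29×10⁻⁵ × sin 24° = 5.93×10⁻⁵ s⁻¹
Wind speed in SI: 58.3 knots = 30.0 m/s
Geostrophic balance rearranged: |∂P/∂n| = f ρ V_g
|∂P/∂n| = 5.93×10⁻⁵ × 1.13 × 30.0 = 2.01×10⁻³ Pa/m

2.0×10⁻³ Pa/m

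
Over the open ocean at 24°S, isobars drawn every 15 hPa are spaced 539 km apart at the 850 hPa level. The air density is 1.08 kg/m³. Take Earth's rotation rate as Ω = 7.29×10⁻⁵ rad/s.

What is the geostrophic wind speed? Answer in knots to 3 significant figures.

Coriolis parameter at 24°S:
f = 2Ω sin φ = 2 × 7.29×10⁻⁵ × sin 24° = 5.93×10⁻⁵ s⁻¹
Pressure gradient: |∂P/∂n| = 1500 Pa / 539000 m = 2.78×10⁻³ Pa/m
Geostrophic balance (pressure-gradient force = Coriolis force):
V_g = (1/(fρ)) |∂P/∂n| = 2.78×10⁻³ / (5.93×10⁻⁵ × 1.08) = 43.5 m/s
Converting: 43.5 m/s × 1.944 = 84.5 knots

84.5 knots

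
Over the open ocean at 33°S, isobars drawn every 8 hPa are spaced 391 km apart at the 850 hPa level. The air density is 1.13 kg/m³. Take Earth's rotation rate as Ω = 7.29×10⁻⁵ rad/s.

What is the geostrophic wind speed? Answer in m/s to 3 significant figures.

Coriolis parameter at 33°S:
f = 2Ω sin φ = 2 × 7.29×10⁻⁵ × sin 33° = 7.94×10⁻⁵ s⁻¹
Pressure gradient: |∂P/∂n| = 800 Pa / 391000 m = 2.05×10⁻³ Pa/m
Geostrophic balance (pressure-gradient force = Coriolis force):
V_g = (1/(fρ)) |∂P/∂n| = 2.05×10⁻³ / (7.94×10⁻⁵ × 1.13) = 22.8 m/s

22.8 m/s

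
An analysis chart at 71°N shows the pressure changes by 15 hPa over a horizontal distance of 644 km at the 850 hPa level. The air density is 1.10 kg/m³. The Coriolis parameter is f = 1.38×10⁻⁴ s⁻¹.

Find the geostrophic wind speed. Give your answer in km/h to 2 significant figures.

55 km/h

Pressure gradient: |∂P/∂n| = 1500 Pa / 644000 m = 2.33×10⁻³ Pa/m
Geostrophic balance (pressure-gradient force = Coriolis force):
V_g = (1/(fρ)) |∂P/∂n| = 2.33×10⁻³ / (1.38×10⁻⁴ × 1.10) = 15.3 m/s
Converting: 15.3 m/s × 3.6 = 55 km/h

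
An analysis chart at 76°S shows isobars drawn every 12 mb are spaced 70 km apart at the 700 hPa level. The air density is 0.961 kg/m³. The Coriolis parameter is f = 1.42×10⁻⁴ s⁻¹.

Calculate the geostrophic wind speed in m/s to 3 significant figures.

126 m/s

Pressure gradient: |∂P/∂n| = 1200 Pa / 70000 m = 1.71×10⁻² Pa/m
Geostrophic balance (pressure-gradient force = Coriolis force):
V_g = (1/(fρ)) |∂P/∂n| = 1.71×10⁻² / (1.42×10⁻⁴ × 0.961) = 126 m/s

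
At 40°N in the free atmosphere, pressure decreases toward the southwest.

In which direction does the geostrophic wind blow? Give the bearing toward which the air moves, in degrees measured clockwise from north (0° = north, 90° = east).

315°

The pressure-gradient force points toward the southwest (bearing 225°).
Geostrophic balance: in the Northern Hemisphere the Coriolis force deflects motion to the right, so the geostrophic wind blows 90° to the right of the pressure-gradient force (low pressure on the left).
Rotating 225° by 90° clockwise gives 315° — the wind blows toward the northwest.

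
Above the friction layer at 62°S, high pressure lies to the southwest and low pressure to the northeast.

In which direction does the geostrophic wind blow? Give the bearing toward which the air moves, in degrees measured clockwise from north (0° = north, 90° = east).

315°

The pressure-gradient force points toward the northeast (bearing 045°).
Geostrophic balance: in the Southern Hemisphere the Coriolis force deflects motion to the left, so the geostrophic wind blows 90° to the left of the pressure-gradient force (low pressure on the right).
Rotating 045° by 90° counterclockwise gives 315° — the wind blows toward the northwest.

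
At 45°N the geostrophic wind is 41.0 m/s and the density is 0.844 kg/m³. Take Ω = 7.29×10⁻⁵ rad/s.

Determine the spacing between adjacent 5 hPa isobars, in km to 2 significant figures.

Coriolis parameter at 45°N:
f = 2Ω sin φ = 2 × 7.29×10⁻⁵ × sin 45° = 1.03×10⁻⁴ s⁻¹
Geostrophic balance rearranged: |∂P/∂n| = f ρ V_g
|∂P/∂n| = 1.03×10⁻⁴ × 0.844 × 41.0 = 3.57×10⁻³ Pa/m
Isobar spacing: Δn = ΔP/|∂P/∂n| = 500 Pa / 3.57×10⁻³ Pa/m = 140153 m ≈ 140 km

140 km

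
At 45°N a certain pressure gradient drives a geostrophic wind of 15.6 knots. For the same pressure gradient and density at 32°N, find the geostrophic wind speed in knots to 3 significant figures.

20.8 knots

With the same pressure gradient and density, V_g ∝ 1/f ∝ 1/sin φ.
V₂ = V₁ · sin φ₁ / sin φ₂ = 15.6 × sin 45° / sin 32°
V₂ = 15.6 × 0.7071/0.5299 = 20.8 knots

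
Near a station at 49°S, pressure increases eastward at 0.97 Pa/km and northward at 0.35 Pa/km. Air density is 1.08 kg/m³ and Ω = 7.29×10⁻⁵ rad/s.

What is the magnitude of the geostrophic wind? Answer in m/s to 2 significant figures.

Coriolis parameter at 49°S:
f = 2Ω sin φ = 2 × 7.29×10⁻⁵ × sin 49° = 1.10×10⁻⁴ s⁻¹
In the Southern Hemisphere f is negative: f = −1.10×10⁻⁴ s⁻¹.
Component geostrophic relations (x east, y north):
u_g = −(1/(fρ)) ∂P/∂y,  v_g = (1/(fρ)) ∂P/∂x
u_g = −(0.35×10⁻³)/(−1.10×10⁻⁴ × 1.08) = 2.95 m/s;  v_g = (0.97×10⁻³)/(−1.10×10⁻⁴ × 1.08) = −8.16 m/s
|V_g| = √(u_g² + v_g²) = 8.68 m/s

8.7 m/s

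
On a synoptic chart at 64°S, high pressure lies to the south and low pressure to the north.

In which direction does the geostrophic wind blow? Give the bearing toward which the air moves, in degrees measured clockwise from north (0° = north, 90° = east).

270°

The pressure-gradient force points toward the north (bearing 000°).
Geostrophic balance: in the Southern Hemisphere the Coriolis force deflects motion to the left, so the geostrophic wind blows 90° to the left of the pressure-gradient force (low pressure on the right).
Rotating 000° by 90° counterclockwise gives 270° — the wind blows toward the west.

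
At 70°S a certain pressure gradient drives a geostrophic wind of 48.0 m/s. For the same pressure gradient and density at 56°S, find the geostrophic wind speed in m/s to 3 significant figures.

54.4 m/s

With the same pressure gradient and density, V_g ∝ 1/f ∝ 1/sin φ.
V₂ = V₁ · sin φ₁ / sin φ₂ = 48.0 × sin 70° / sin 56°
V₂ = 48.0 × 0.9397/0.8290 = 54.4 m/s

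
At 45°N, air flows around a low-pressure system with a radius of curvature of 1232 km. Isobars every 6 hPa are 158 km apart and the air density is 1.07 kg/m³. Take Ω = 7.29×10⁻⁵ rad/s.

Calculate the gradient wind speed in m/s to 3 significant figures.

28.2 m/s

Coriolis parameter at 45°N:
f = 2Ω sin φ = 2 × 7.29×10⁻⁵ × sin 45° = 1.03×10⁻⁴ s⁻¹
Pressure gradient: |∂P/∂n| = 600 Pa / 158000 m = 3.80×10⁻³ Pa/m
Geostrophic speed: V_g = |∂P/∂n|/(fρ) = 3.80×10⁻³/(1.03×10⁻⁴ × 1.07) = 34.4 m/s
Around a low, centrifugal force acts outward with Coriolis, so pressure-gradient force balances both:
(1/ρ)|∂P/∂n| = fV + V²/R  →  V² + fR·V − fR·V_g = 0
With fR = 1.03×10⁻⁴ × 1232×10³ m = 127 m/s:
V = [−fR + √((fR)² + 4 fR V_g)]/2 = [−127 + √(127² + 4×127×34.4)]/2 = 28.2 m/s
Subgeostrophic (V < V_g = 34.4 m/s), as expected around a low.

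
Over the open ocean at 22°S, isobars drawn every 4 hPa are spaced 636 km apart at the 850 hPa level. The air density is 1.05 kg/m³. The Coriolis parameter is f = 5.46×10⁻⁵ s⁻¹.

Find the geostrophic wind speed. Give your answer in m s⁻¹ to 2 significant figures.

Pressure gradient: |∂P/∂n| = 400 Pa / 636000 m = 6.29×10⁻⁴ Pa/m
Geostrophic balance (pressure-gradient force = Coriolis force):
V_g = (1/(fρ)) |∂P/∂n| = 6.29×10⁻⁴ / (5.46×10⁻⁵ × 1.05) = 11.0 m/s

11 m s⁻¹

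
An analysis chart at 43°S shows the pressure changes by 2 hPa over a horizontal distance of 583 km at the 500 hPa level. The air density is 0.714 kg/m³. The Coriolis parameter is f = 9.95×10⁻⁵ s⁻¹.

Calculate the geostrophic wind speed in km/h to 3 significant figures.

Pressure gradient: |∂P/∂n| = 200 Pa / 583000 m = 3.43×10⁻⁴ Pa/m
Geostrophic balance (pressure-gradient force = Coriolis force):
V_g = (1/(fρ)) |∂P/∂n| = 3.43×10⁻⁴ / (9.95×10⁻⁵ × 0.714) = 4.83 m/s
Converting: 4.83 m/s × 3.6 = 17.4 km/h

17.4 km/h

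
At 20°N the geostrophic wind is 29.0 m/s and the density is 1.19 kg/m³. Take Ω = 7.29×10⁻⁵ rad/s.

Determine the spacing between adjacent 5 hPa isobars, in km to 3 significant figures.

291 km

Coriolis parameter at 20°N:
f = 2Ω sin φ = 2 × 7.29×10⁻⁵ × sin 20° = 4.99×10⁻⁵ s⁻¹
Geostrophic balance rearranged: |∂P/∂n| = f ρ V_g
|∂P/∂n| = 4.99×10⁻⁵ × 1.19 × 29.0 = 1.72×10⁻³ Pa/m
Isobar spacing: Δn = ΔP/|∂P/∂n| = 500 Pa / 1.72×10⁻³ Pa/m = 290547 m ≈ 291 km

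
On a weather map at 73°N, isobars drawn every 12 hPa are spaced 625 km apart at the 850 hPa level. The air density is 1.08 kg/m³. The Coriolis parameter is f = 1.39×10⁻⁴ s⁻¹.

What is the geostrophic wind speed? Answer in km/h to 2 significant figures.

46 km/h

Pressure gradient: |∂P/∂n| = 1200 Pa / 625000 m = 1.92×10⁻³ Pa/m
Geostrophic balance (pressure-gradient force = Coriolis force):
V_g = (1/(fρ)) |∂P/∂n| = 1.92×10⁻³ / (1.39×10⁻⁴ × 1.08) = 12.8 m/s
Converting: 12.8 m/s × 3.6 = 46 km/h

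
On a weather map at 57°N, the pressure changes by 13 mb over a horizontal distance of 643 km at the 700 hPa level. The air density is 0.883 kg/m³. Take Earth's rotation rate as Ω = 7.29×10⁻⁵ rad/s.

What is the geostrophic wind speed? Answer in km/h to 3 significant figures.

Coriolis parameter at 57°N:
f = 2Ω sin φ = 2 × 7.29×10⁻⁵ × sin 57° = 1.22×10⁻⁴ s⁻¹
Pressure gradient: |∂P/∂n| = 1300 Pa / 643000 m = 2.02×10⁻³ Pa/m
Geostrophic balance (pressure-gradient force = Coriolis force):
V_g = (1/(fρ)) |∂P/∂n| = 2.02×10⁻³ / (1.22×10⁻⁴ × 0.883) = 18.7 m/s
Converting: 18.7 m/s × 3.6 = 67.4 km/h

67.4 km/h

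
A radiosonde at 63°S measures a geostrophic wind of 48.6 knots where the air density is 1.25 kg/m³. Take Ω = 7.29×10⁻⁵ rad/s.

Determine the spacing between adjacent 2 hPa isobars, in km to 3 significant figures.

49.3 km

Coriolis parameter at 63°S:
f = 2Ω sin φ = 2 × 7.29×10⁻⁵ × sin 63° = 1.30×10⁻⁴ s⁻¹
Wind speed in SI: 48.6 knots = 25.0 m/s
Geostrophic balance rearranged: |∂P/∂n| = f ρ V_g
|∂P/∂n| = 1.30×10⁻⁴ × 1.25 × 25.0 = 4.06×10⁻³ Pa/m
Isobar spacing: Δn = ΔP/|∂P/∂n| = 200 Pa / 4.06×10⁻³ Pa/m = 49261 m ≈ 49.3 km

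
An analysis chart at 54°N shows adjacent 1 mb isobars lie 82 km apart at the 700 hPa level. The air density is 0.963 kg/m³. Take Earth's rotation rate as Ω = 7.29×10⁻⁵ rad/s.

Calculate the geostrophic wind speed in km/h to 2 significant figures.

Coriolis parameter at 54°N:
f = 2Ω sin φ = 2 × 7.29×10⁻⁵ × sin 54° = 1.18×10⁻⁴ s⁻¹
Pressure gradient: |∂P/∂n| = 100 Pa / 82000 m = 1.22×10⁻³ Pa/m
Geostrophic balance (pressure-gradient force = Coriolis force):
V_g = (1/(fρ)) |∂P/∂n| = 1.22×10⁻³ / (1.18×10⁻⁴ × 0.963) = 10.7 m/s
Converting: 10.7 m/s × 3.6 = 39 km/h

39 km/h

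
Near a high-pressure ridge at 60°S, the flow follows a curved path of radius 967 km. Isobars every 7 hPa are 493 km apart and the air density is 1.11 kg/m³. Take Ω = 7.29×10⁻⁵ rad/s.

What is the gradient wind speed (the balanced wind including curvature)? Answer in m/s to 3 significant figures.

11.1 m/s

Coriolis parameter at 60°S:
f = 2Ω sin φ = 2 × 7.29×10⁻⁵ × sin 60° = 1.26×10⁻⁴ s⁻¹
Pressure gradient: |∂P/∂n| = 700 Pa / 493000 m = 1.42×10⁻³ Pa/m
Geostrophic speed: V_g = |∂P/∂n|/(fρ) = 1.42×10⁻³/(1.26×10⁻⁴ × 1.11) = 10.1 m/s
Around a high, pressure-gradient force acts outward with centrifugal, so Coriolis balances both:
fV = (1/ρ)|∂P/∂n| + V²/R  →  V² − fR·V + fR·V_g = 0
With fR = 1.26×10⁻⁴ × 967×10³ m = 122 m/s:
V = [fR − √((fR)² − 4 fR V_g)]/2 = [122 − √(122² − 4×122×10.1)]/2 = 11.1 m/s
Supergeostrophic (V > V_g = 10.1 m/s), as expected around a high.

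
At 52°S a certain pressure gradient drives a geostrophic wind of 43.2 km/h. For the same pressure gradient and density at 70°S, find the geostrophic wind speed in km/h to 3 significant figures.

With the same pressure gradient and density, V_g ∝ 1/f ∝ 1/sin φ.
V₂ = V₁ · sin φ₁ / sin φ₂ = 43.2 × sin 52° / sin 70°
V₂ = 43.2 × 0.7880/0.9397 = 36.2 km/h

36.2 km/h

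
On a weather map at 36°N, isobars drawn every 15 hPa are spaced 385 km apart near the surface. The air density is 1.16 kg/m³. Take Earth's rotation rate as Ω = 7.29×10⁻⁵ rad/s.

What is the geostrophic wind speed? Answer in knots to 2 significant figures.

76 knots

Coriolis parameter at 36°N:
f = 2Ω sin φ = 2 × 7.29×10⁻⁵ × sin 36° = 8.57×10⁻⁵ s⁻¹
Pressure gradient: |∂P/∂n| = 1500 Pa / 385000 m = 3.90×10⁻³ Pa/m
Geostrophic balance (pressure-gradient force = Coriolis force):
V_g = (1/(fρ)) |∂P/∂n| = 3.90×10⁻³ / (8.57×10⁻⁵ × 1.16) = 39.2 m/s
Converting: 39.2 m/s × 1.944 = 76 knots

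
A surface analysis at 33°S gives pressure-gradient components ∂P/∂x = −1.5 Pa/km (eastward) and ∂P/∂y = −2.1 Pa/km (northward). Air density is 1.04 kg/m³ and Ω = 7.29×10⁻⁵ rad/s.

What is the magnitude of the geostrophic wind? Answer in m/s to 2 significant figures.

Coriolis parameter at 33°S:
f = 2Ω sin φ = 2 × 7.29×10⁻⁵ × sin 33° = 7.94×10⁻⁵ s⁻¹
In the Southern Hemisphere f is negative: f = −7.94×10⁻⁵ s⁻¹.
Component geostrophic relations (x east, y north):
u_g = −(1/(fρ)) ∂P/∂y,  v_g = (1/(fρ)) ∂P/∂x
u_g = −(−2.1×10⁻³)/(−7.94×10⁻⁵ × 1.04) = −25.4 m/s;  v_g = (−1.5×10⁻³)/(−7.94×10⁻⁵ × 1.04) = 18.2 m/s
|V_g| = √(u_g² + v_g²) = 31.2 m/s

31 m/s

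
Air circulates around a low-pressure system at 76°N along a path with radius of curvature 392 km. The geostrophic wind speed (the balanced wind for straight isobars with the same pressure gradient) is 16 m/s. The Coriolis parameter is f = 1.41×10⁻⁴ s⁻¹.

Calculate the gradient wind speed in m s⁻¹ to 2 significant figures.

Around a low, centrifugal force acts outward with Coriolis, so pressure-gradient force balances both:
(1/ρ)|∂P/∂n| = fV + V²/R  →  V² + fR·V − fR·V_g = 0
With fR = 1.41×10⁻⁴ × 392×10³ m = 55.3 m/s:
V = [−fR + √((fR)² + 4 fR V_g)]/2 = [−55.3 + √(55.3² + 4×55.3×16)]/2 = 13 m/s
Subgeostrophic (V < V_g = 16 m/s), as expected around a low.

13 m s⁻¹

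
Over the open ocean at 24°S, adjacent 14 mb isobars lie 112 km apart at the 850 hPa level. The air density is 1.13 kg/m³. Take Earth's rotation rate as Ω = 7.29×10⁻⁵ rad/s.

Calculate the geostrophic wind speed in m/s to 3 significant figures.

187 m/s

Coriolis parameter at 24°S:
f = 2Ω sin φ = 2 × 7.29×10⁻⁵ × sin 24° = 5.93×10⁻⁵ s⁻¹
Pressure gradient: |∂P/∂n| = 1400 Pa / 112000 m = 1.25×10⁻² Pa/m
Geostrophic balance (pressure-gradient force = Coriolis force):
V_g = (1/(fρ)) |∂P/∂n| = 1.25×10⁻² / (5.93×10⁻⁵ × 1.13) = 187 m/s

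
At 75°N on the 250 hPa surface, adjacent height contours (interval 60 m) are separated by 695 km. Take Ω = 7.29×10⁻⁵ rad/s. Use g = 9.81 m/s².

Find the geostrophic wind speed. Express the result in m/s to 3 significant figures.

6.01 m/s

Coriolis parameter at 75°N:
f = 2Ω sin φ = 2 × 7.29×10⁻⁵ × sin 75° = 1.41×10⁻⁴ s⁻¹
Height gradient: |∂Z/∂n| = 60 m / 695000 m = 8.63×10⁻⁵
On a pressure surface, geostrophic balance gives V_g = (g/f)|∂Z/∂n|:
V_g = 9.81 × 8.63×10⁻⁵ / 1.41×10⁻⁴ = 6.01 m/s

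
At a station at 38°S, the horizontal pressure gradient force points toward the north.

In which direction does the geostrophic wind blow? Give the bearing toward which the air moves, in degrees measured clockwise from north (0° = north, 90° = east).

The pressure-gradient force points toward the north (bearing 000°).
Geostrophic balance: in the Southern Hemisphere the Coriolis force deflects motion to the left, so the geostrophic wind blows 90° to the left of the pressure-gradient force (low pressure on the right).
Rotating 000° by 90° counterclockwise gives 270° — the wind blows toward the west.

270°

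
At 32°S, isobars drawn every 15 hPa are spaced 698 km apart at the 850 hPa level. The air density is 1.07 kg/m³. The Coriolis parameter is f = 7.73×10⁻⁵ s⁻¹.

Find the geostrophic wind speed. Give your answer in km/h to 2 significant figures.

Pressure gradient: |∂P/∂n| = 1500 Pa / 698000 m = 2.15×10⁻³ Pa/m
Geostrophic balance (pressure-gradient force = Coriolis force):
V_g = (1/(fρ)) |∂P/∂n| = 2.15×10⁻³ / (7.73×10⁻⁵ × 1.07) = 26.0 m/s
Converting: 26.0 m/s × 3.6 = 94 km/h

94 km/h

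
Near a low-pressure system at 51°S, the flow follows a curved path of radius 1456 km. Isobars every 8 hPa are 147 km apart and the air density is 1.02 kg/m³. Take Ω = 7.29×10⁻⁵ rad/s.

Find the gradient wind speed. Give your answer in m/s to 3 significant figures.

38.2 m/s

Coriolis parameter at 51°S:
f = 2Ω sin φ = 2 × 7.29×10⁻⁵ × sin 51° = 1.13×10⁻⁴ s⁻¹
Pressure gradient: |∂P/∂n| = 800 Pa / 147000 m = 5.44×10⁻³ Pa/m
Geostrophic speed: V_g = |∂P/∂n|/(fρ) = 5.44×10⁻³/(1.13×10⁻⁴ × 1.02) = 47.1 m/s
Around a low, centrifugal force acts outward with Coriolis, so pressure-gradient force balances both:
(1/ρ)|∂P/∂n| = fV + V²/R  →  V² + fR·V − fR·V_g = 0
With fR = 1.13×10⁻⁴ × 1456×10³ m = 165 m/s:
V = [−fR + √((fR)² + 4 fR V_g)]/2 = [−165 + √(165² + 4×165×47.1)]/2 = 38.2 m/s
Subgeostrophic (V < V_g = 47.1 m/s), as expected around a low.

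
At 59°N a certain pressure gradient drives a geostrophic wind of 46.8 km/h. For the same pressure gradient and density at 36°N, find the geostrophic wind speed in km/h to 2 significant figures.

68 km/h

With the same pressure gradient and density, V_g ∝ 1/f ∝ 1/sin φ.
V₂ = V₁ · sin φ₁ / sin φ₂ = 46.8 × sin 59° / sin 36°
V₂ = 46.8 × 0.8572/0.5878 = 68 km/h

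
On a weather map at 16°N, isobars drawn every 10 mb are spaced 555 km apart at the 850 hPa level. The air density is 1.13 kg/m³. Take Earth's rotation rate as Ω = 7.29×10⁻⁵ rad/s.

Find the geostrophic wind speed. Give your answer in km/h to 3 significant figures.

143 km/h

Coriolis parameter at 16°N:
f = 2Ω sin φ = 2 × 7.29×10⁻⁵ × sin 16° = 4.02×10⁻⁵ s⁻¹
Pressure gradient: |∂P/∂n| = 1000 Pa / 555000 m = 1.80×10⁻³ Pa/m
Geostrophic balance (pressure-gradient force = Coriolis force):
V_g = (1/(fρ)) |∂P/∂n| = 1.80×10⁻³ / (4.02×10⁻⁵ × 1.13) = 39.7 m/s
Converting: 39.7 m/s × 3.6 = 143 km/h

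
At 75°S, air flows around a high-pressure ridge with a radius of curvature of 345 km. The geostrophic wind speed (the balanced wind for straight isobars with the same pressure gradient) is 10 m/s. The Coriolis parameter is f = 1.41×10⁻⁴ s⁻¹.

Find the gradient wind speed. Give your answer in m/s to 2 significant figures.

Around a high, pressure-gradient force acts outward with centrifugal, so Coriolis balances both:
fV = (1/ρ)|∂P/∂n| + V²/R  →  V² − fR·V + fR·V_g = 0
With fR = 1.41×10⁻⁴ × 345×10³ m = 48.6 m/s:
V = [fR − √((fR)² − 4 fR V_g)]/2 = [48.6 − √(48.6² − 4×48.6×10)]/2 = 14.1 m/s
Supergeostrophic (V > V_g = 10 m/s), as expected around a high.

14 m/s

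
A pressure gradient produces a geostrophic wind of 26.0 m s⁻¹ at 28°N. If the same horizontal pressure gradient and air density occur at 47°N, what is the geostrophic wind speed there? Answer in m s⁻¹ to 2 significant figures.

With the same pressure gradient and density, V_g ∝ 1/f ∝ 1/sin φ.
V₂ = V₁ · sin φ₁ / sin φ₂ = 26.0 × sin 28° / sin 47°
V₂ = 26.0 × 0.4695/0.7314 = 17 m s⁻¹

17 m s⁻¹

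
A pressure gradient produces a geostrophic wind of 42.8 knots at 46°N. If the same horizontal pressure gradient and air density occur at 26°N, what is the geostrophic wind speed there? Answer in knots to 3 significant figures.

70.2 knots

With the same pressure gradient and density, V_g ∝ 1/f ∝ 1/sin φ.
V₂ = V₁ · sin φ₁ / sin φ₂ = 42.8 × sin 46° / sin 26°
V₂ = 42.8 × 0.7193/0.4384 = 70.2 knots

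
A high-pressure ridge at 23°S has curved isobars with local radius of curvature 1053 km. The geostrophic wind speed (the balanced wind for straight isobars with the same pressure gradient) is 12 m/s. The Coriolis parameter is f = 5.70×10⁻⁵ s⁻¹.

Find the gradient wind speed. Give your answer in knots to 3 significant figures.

Around a high, pressure-gradient force acts outward with centrifugal, so Coriolis balances both:
fV = (1/ρ)|∂P/∂n| + V²/R  →  V² − fR·V + fR·V_g = 0
With fR = 5.70×10⁻⁵ × 1053×10³ m = 60.0 m/s:
V = [fR − √((fR)² − 4 fR V_g)]/2 = [60.0 − √(60.0² − 4×60.0×12)]/2 = 16.6 m/s
Supergeostrophic (V > V_g = 12 m/s), as expected around a high.
Converting: 16.6 m/s × 1.944 = 32.2 knots

32.2 knots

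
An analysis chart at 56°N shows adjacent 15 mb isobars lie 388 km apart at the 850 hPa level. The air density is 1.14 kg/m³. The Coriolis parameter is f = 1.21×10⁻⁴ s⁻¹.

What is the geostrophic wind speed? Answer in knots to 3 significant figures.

Pressure gradient: |∂P/∂n| = 1500 Pa / 388000 m = 3.87×10⁻³ Pa/m
Geostrophic balance (pressure-gradient force = Coriolis force):
V_g = (1/(fρ)) |∂P/∂n| = 3.87×10⁻³ / (1.21×10⁻⁴ × 1.14) = 28.0 m/s
Converting: 28.0 m/s × 1.944 = 54.5 knots

54.5 knots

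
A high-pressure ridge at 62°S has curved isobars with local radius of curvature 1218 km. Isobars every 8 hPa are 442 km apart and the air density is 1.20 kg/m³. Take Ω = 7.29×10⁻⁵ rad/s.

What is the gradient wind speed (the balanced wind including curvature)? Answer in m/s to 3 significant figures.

Coriolis parameter at 62°S:
f = 2Ω sin φ = 2 × 7.29×10⁻⁵ × sin 62° = 1.29×10⁻⁴ s⁻¹
Pressure gradient: |∂P/∂n| = 800 Pa / 442000 m = 1.81×10⁻³ Pa/m
Geostrophic speed: V_g = |∂P/∂n|/(fρ) = 1.81×10⁻³/(1.29×10⁻⁴ × 1.20) = 11.7 m/s
Around a high, pressure-gradient force acts outward with centrifugal, so Coriolis balances both:
fV = (1/ρ)|∂P/∂n| + V²/R  →  V² − fR·V + fR·V_g = 0
With fR = 1.29×10⁻⁴ × 1218×10³ m = 157 m/s:
V = [fR − √((fR)² − 4 fR V_g)]/2 = [157 − √(157² − 4×157×11.7)]/2 = 12.8 m/s
Supergeostrophic (V > V_g = 11.7 m/s), as expected around a high.

12.8 m/s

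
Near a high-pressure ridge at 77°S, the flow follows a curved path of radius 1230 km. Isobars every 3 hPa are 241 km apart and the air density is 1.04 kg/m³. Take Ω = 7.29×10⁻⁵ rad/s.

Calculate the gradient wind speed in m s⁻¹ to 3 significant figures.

Coriolis parameter at 77°S:
f = 2Ω sin φ = 2 × 7.29×10⁻⁵ × sin 77° = 1.42×10⁻⁴ s⁻¹
Pressure gradient: |∂P/∂n| = 300 Pa / 241000 m = 1.24×10⁻³ Pa/m
Geostrophic speed: V_g = |∂P/∂n|/(fρ) = 1.24×10⁻³/(1.42×10⁻⁴ × 1.04) = 8.43 m/s
Around a high, pressure-gradient force acts outward with centrifugal, so Coriolis balances both:
fV = (1/ρ)|∂P/∂n| + V²/R  →  V² − fR·V + fR·V_g = 0
With fR = 1.42×10⁻⁴ × 1230×10³ m = 175 m/s:
V = [fR − √((fR)² − 4 fR V_g)]/2 = [175 − √(175² − 4×175×8.43)]/2 = 8.88 m/s
Supergeostrophic (V > V_g = 8.43 m/s), as expected around a high.

8.88 m s⁻¹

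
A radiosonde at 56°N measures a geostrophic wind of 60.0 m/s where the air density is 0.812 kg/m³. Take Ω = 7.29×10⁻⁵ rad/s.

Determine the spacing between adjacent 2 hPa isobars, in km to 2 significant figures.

34 km

Coriolis parameter at 56°N:
f = 2Ω sin φ = 2 × 7.29×10⁻⁵ × sin 56° = 1.21×10⁻⁴ s⁻¹
Geostrophic balance rearranged: |∂P/∂n| = f ρ V_g
|∂P/∂n| = 1.21×10⁻⁴ × 0.812 × 60.0 = 5.89×10⁻³ Pa/m
Isobar spacing: Δn = ΔP/|∂P/∂n| = 200 Pa / 5.89×10⁻³ Pa/m = 33962 m ≈ 34 km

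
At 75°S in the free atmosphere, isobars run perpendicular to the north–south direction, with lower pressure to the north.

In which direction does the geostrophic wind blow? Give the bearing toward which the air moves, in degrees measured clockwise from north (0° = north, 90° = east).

270°

The pressure-gradient force points toward the north (bearing 000°).
Geostrophic balance: in the Southern Hemisphere the Coriolis force deflects motion to the left, so the geostrophic wind blows 90° to the left of the pressure-gradient force (low pressure on the right).
Rotating 000° by 90° counterclockwise gives 270° — the wind blows toward the west.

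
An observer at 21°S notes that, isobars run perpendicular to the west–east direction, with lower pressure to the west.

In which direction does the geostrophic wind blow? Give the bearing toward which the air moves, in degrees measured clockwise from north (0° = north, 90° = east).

The pressure-gradient force points toward the west (bearing 270°).
Geostrophic balance: in the Southern Hemisphere the Coriolis force deflects motion to the left, so the geostrophic wind blows 90° to the left of the pressure-gradient force (low pressure on the right).
Rotating 270° by 90° counterclockwise gives 180° — the wind blows toward the south.

180°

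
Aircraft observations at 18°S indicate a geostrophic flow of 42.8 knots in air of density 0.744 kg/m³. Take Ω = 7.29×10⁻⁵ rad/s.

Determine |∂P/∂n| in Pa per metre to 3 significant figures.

7.38×10⁻⁴ Pa/m

Coriolis parameter at 18°S:
f = 2Ω sin φ = 2 × 7.29×10⁻⁵ × sin 18° = 4.51×10⁻⁵ s⁻¹
Wind speed in SI: 42.8 knots = 22.0 m/s
Geostrophic balance rearranged: |∂P/∂n| = f ρ V_g
|∂P/∂n| = 4.51×10⁻⁵ × 0.744 × 22.0 = 7.38×10⁻⁴ Pa/m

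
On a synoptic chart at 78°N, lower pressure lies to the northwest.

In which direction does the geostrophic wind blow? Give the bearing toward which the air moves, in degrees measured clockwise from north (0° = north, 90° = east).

045°

The pressure-gradient force points toward the northwest (bearing 315°).
Geostrophic balance: in the Northern Hemisphere the Coriolis force deflects motion to the right, so the geostrophic wind blows 90° to the right of the pressure-gradient force (low pressure on the left).
Rotating 315° by 90° clockwise gives 045° — the wind blows toward the northeast.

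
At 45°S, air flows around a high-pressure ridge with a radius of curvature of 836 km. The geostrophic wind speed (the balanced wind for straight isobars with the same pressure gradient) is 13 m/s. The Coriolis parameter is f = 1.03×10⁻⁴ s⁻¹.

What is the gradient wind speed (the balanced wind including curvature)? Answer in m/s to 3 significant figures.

16.0 m/s

Around a high, pressure-gradient force acts outward with centrifugal, so Coriolis balances both:
fV = (1/ρ)|∂P/∂n| + V²/R  →  V² − fR·V + fR·V_g = 0
With fR = 1.03×10⁻⁴ × 836×10³ m = 86.1 m/s:
V = [fR − √((fR)² − 4 fR V_g)]/2 = [86.1 − √(86.1² − 4×86.1×13)]/2 = 16 m/s
Supergeostrophic (V > V_g = 13 m/s), as expected around a high.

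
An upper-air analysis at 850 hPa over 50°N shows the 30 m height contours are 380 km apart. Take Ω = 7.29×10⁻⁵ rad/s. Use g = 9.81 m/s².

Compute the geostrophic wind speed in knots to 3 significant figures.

Coriolis parameter at 50°N:
f = 2Ω sin φ = 2 × 7.29×10⁻⁵ × sin 50° = 1.12×10⁻⁴ s⁻¹
Height gradient: |∂Z/∂n| = 30 m / 380000 m = 7.89×10⁻⁵
On a pressure surface, geostrophic balance gives V_g = (g/f)|∂Z/∂n|:
V_g = 9.81 × 7.89×10⁻⁵ / 1.12×10⁻⁴ = 6.93 m/s
Converting: 6.93 m/s × 1.944 = 13.5 knots

13.5 knots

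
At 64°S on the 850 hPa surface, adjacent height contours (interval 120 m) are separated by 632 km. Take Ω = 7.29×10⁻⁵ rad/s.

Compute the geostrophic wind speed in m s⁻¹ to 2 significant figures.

Coriolis parameter at 64°S:
f = 2Ω sin φ = 2 × 7.29×10⁻⁵ × sin 64° = 1.31×10⁻⁴ s⁻¹
Height gradient: |∂Z/∂n| = 120 m / 632000 m = 1.90×10⁻⁴
On a pressure surface, geostrophic balance gives V_g = (g/f)|∂Z/∂n|:
V_g = 9.81 × 1.90×10⁻⁴ / 1.31×10⁻⁴ = 14.2 m/s

14 m s⁻¹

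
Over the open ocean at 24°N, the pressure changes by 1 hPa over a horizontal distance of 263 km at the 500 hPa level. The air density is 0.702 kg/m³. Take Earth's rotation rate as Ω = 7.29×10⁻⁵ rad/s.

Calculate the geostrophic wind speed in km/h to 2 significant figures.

33 km/h

Coriolis parameter at 24°N:
f = 2Ω sin φ = 2 × 7.29×10⁻⁵ × sin 24° = 5.93×10⁻⁵ s⁻¹
Pressure gradient: |∂P/∂n| = 100 Pa / 263000 m = 3.80×10⁻⁴ Pa/m
Geostrophic balance (pressure-gradient force = Coriolis force):
V_g = (1/(fρ)) |∂P/∂n| = 3.80×10⁻⁴ / (5.93×10⁻⁵ × 0.702) = 9.13 m/s
Converting: 9.13 m/s × 3.6 = 33 km/h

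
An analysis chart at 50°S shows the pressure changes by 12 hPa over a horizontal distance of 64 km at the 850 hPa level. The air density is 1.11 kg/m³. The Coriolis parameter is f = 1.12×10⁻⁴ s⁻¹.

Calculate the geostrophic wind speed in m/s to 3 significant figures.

Pressure gradient: |∂P/∂n| = 1200 Pa / 64000 m = 1.88×10⁻² Pa/m
Geostrophic balance (pressure-gradient force = Coriolis force):
V_g = (1/(fρ)) |∂P/∂n| = 1.88×10⁻² / (1.12×10⁻⁴ × 1.11) = 151 m/s

151 m/s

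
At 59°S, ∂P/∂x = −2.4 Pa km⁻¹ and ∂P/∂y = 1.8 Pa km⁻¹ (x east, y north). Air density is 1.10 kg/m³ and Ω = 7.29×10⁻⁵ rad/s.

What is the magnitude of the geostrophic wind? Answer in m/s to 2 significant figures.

22 m/s

Coriolis parameter at 59°S:
f = 2Ω sin φ = 2 × 7.29×10⁻⁵ × sin 59° = 1.25×10⁻⁴ s⁻¹
In the Southern Hemisphere f is negative: f = −1.25×10⁻⁴ s⁻¹.
Component geostrophic relations (x east, y north):
u_g = −(1/(fρ)) ∂P/∂y,  v_g = (1/(fρ)) ∂P/∂x
u_g = −(1.8×10⁻³)/(−1.25×10⁻⁴ × 1.10) = 13.1 m/s;  v_g = (−2.4×10⁻³)/(−1.25×10⁻⁴ × 1.10) = 17.5 m/s
|V_g| = √(u_g² + v_g²) = 21.8 m/s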